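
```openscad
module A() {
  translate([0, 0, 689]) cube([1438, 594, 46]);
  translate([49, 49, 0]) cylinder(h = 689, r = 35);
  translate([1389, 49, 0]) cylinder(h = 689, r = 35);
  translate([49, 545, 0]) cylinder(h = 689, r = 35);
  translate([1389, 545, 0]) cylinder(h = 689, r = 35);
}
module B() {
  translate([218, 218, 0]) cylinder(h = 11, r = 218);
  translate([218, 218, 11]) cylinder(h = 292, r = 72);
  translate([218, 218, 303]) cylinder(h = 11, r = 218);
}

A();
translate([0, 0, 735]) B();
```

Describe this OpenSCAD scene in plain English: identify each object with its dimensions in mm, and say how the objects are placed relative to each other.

A is a rectangular dining table. The top is 1438×594×46 mm with its upper surface at z = 735 mm. It stands on four round legs of 70 mm diameter, each leg's bounding box inset 14 mm from the nearest pair of top edges, running from the floor to the underside of the top.

B is a spool: two coaxial disc flanges of radius 218 mm and thickness 11 mm, joined by a core cylinder of radius 72 mm and height 292 mm. The lower flange rests on z = 0 and the three cylinders share a vertical axis.

The spool is on top of the table.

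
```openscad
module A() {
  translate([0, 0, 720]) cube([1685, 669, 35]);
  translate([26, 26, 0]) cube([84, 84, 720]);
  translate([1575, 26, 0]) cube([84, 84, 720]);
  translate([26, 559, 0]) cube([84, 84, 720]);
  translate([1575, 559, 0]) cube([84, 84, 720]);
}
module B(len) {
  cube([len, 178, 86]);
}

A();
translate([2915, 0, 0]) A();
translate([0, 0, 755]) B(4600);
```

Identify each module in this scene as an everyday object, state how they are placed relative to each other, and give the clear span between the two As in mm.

A is a table. B is a beam. A beam spans the tops of two tables. The clear span between the two tables is 1230 mm.

Second table starts at x = 2915; first ends at x = 1685; clear span = 2915 − 1685 = 1230 mm.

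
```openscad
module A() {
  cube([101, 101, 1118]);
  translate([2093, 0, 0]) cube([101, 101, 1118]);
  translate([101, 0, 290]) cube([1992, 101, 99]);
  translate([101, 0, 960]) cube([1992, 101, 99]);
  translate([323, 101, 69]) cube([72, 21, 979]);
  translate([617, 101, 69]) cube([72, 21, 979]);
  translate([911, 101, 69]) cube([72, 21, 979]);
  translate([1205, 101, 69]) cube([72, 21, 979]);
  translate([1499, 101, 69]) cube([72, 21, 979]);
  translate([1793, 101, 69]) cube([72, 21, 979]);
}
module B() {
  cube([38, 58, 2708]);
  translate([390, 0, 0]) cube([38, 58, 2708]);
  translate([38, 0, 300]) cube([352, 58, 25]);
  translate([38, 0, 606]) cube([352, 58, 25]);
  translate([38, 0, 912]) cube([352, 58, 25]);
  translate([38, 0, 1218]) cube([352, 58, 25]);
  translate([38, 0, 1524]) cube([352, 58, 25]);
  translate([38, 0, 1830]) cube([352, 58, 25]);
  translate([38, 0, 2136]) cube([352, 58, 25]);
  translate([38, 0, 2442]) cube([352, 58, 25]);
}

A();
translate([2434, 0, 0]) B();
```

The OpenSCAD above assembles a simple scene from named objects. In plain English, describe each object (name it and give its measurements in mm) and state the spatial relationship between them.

A is a fence section. Two 101×101 mm posts, 1118 mm tall, stand on the floor with a clear span of 1992 mm between their inner faces. Two horizontal rails of 101×99 mm section span the gap between the posts with their undersides at z = 290 mm and z = 960 mm, flush with the posts' −y face. 6 pickets, each 72 mm wide, 21 mm thick and 979 mm tall, are fixed to the +y face of the rails with their bottoms at z = 69 mm, evenly spaced across the span with equal gaps (rounded down to the nearest mm) at the −x end and between each pair — any rounding remainder accumulates at the +x end.

B is a wooden ladder with two side rails of 38×58 mm section and 2708 mm height, set 428 mm apart overall. Between them run 8 rectangular rungs (58 mm deep, 25 mm thick), front faces flush with the rails' −y face. The bottom of the first rung is 300 mm above the floor and each subsequent rung is 306 mm higher than the one below.

The ladder is on the floor beside the fence section on its +x side.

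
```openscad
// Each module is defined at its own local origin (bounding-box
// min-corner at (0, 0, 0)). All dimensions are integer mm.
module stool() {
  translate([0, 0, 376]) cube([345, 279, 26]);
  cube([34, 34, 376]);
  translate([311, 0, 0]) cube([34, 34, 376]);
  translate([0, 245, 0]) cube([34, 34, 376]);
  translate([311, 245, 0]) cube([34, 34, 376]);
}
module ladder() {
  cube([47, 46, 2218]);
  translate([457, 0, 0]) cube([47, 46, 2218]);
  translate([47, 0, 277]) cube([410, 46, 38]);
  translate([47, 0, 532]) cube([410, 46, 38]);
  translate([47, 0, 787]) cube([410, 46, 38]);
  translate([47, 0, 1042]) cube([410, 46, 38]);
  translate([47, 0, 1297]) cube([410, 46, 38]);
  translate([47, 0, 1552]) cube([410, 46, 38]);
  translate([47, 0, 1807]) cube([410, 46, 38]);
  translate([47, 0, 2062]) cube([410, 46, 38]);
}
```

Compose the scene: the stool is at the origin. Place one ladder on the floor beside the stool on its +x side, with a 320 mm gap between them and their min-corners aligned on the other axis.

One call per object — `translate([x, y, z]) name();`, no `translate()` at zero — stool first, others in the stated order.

stool();
translate([665, 0, 0]) ladder();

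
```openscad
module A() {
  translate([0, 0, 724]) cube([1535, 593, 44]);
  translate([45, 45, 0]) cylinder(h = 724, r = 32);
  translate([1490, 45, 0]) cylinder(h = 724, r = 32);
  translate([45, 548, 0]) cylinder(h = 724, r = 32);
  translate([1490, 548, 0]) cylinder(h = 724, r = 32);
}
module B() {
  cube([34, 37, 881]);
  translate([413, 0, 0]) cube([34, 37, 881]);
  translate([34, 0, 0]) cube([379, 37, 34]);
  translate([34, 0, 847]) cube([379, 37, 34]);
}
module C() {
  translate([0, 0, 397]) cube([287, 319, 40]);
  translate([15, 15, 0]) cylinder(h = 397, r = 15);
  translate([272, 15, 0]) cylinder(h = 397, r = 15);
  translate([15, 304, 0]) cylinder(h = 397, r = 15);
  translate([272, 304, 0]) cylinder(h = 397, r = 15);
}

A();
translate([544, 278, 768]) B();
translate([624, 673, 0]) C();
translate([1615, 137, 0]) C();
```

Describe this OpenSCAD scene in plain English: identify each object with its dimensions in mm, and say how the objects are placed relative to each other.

A is a rectangular dining table. The top is 1535×593×44 mm with its upper surface at z = 768 mm. It stands on four round legs of 64 mm diameter, each leg's bounding box inset 13 mm from the nearest pair of top edges, running from the floor to the underside of the top.

B is a rectangular picture frame lying in the x–z plane (depth along y). The opening is 379 mm wide (x) by 813 mm tall (z), surrounded by a border 34 mm wide on all four sides. The frame is 37 mm deep and is made of two full-height vertical stiles with two horizontal rails fitted between them.

C is a four-legged stool. The seat is 287×319 mm, 40 mm thick, top at z = 437 mm. It stands on four round legs, each 30 mm in diameter, from z = 0 to the seat underside, each leg's axis is inset half a diameter from the nearest pair of seat edges (so the leg's bounding box is flush with the corner).

The picture frame is on top of the table, centred. Two stools sit around the table at the +y, +x sides.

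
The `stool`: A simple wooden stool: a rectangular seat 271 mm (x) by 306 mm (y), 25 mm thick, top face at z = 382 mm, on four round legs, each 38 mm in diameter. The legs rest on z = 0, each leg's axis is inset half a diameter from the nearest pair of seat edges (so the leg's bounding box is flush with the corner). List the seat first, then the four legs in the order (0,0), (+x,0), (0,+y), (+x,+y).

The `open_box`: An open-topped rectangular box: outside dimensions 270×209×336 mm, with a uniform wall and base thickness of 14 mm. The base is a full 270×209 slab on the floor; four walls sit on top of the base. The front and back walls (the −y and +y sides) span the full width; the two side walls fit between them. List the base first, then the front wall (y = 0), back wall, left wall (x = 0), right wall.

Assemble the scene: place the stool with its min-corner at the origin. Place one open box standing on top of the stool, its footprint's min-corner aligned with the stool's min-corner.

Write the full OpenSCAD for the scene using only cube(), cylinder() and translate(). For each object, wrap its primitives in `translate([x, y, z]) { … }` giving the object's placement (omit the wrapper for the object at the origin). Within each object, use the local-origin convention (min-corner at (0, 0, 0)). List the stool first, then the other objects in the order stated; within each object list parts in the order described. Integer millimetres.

translate([0, 0, 357]) cube([271, 306, 25]);
translate([19, 19, 0]) cylinder(h = 357, r = 19);
translate([252, 19, 0]) cylinder(h = 357, r = 19);
translate([19, 287, 0]) cylinder(h = 357, r = 19);
translate([252, 287, 0]) cylinder(h = 357, r = 19);
translate([0, 0, 382]) {
  cube([270, 209, 14]);
  translate([0, 0, 14]) cube([270, 14, 322]);
  translate([0, 195, 14]) cube([270, 14, 322]);
  translate([0, 14, 14]) cube([14, 181, 322]);
  translate([256, 14, 14]) cube([14, 181, 322]);
}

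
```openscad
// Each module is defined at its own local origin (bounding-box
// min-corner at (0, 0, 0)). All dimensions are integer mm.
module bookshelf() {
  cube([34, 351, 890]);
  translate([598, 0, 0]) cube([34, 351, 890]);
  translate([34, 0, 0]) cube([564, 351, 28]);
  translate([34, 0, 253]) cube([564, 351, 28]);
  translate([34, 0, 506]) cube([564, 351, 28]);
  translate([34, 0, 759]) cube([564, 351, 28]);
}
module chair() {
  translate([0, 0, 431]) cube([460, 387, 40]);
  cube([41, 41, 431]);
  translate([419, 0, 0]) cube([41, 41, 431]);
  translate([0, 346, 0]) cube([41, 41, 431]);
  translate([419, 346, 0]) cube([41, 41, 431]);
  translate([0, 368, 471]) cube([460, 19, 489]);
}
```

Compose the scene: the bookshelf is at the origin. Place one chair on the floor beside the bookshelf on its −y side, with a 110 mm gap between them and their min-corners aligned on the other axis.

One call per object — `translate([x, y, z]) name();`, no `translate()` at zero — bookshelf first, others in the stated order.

bookshelf();
translate([0, -497, 0]) chair();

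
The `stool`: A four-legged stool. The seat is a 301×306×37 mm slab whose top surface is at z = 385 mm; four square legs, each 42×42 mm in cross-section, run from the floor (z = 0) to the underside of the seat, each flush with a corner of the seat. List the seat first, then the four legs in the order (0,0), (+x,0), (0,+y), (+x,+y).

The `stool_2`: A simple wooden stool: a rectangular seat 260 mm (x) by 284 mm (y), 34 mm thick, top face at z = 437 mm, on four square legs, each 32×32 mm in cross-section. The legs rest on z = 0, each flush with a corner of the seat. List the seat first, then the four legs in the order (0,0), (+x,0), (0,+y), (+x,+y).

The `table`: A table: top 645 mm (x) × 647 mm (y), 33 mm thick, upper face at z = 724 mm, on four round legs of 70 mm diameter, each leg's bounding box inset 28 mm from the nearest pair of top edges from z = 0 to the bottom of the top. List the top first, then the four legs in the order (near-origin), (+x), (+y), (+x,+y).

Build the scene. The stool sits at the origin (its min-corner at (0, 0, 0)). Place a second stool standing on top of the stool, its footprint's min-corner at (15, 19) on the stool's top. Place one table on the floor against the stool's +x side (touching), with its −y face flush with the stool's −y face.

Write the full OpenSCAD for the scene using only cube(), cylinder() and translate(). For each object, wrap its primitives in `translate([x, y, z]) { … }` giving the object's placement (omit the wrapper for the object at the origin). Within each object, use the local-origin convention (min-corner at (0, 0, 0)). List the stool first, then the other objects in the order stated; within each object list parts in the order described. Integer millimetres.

translate([0, 0, 348]) cube([301, 306, 37]);
cube([42, 42, 348]);
translate([259, 0, 0]) cube([42, 42, 348]);
translate([0, 264, 0]) cube([42, 42, 348]);
translate([259, 264, 0]) cube([42, 42, 348]);
translate([15, 19, 385]) {
  translate([0, 0, 403]) cube([260, 284, 34]);
  cube([32, 32, 403]);
  translate([228, 0, 0]) cube([32, 32, 403]);
  translate([0, 252, 0]) cube([32, 32, 403]);
  translate([228, 252, 0]) cube([32, 32, 403]);
}
translate([301, 0, 0]) {
  translate([0, 0, 691]) cube([645, 647, 33]);
  translate([63, 63, 0]) cylinder(h = 691, r = 35);
  translate([582, 63, 0]) cylinder(h = 691, r = 35);
  translate([63, 584, 0]) cylinder(h = 691, r = 35);
  translate([582, 584, 0]) cylinder(h = 691, r = 35);
}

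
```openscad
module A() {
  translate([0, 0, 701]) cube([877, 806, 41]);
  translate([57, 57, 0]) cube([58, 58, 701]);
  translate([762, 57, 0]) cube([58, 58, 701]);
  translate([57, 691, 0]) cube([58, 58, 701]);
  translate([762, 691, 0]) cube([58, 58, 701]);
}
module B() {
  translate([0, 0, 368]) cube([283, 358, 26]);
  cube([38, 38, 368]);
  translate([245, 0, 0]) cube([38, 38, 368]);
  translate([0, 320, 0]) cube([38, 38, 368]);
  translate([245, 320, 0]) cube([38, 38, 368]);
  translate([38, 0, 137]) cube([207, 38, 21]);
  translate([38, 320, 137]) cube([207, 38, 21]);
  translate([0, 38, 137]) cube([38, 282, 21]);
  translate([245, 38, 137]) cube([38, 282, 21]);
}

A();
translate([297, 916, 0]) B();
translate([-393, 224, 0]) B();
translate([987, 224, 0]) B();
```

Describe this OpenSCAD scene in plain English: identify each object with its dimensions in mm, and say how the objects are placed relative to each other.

A is a rectangular dining table. The top is 877×806×41 mm with its upper surface at z = 742 mm. It stands on four 58×58 mm square legs, each inset 57 mm from the nearest pair of top edges, running from the floor to the underside of the top.

B is a simple wooden stool: a rectangular seat 283 mm (x) by 358 mm (y), 26 mm thick, top face at z = 394 mm, on four square legs, each 38×38 mm in cross-section. The legs rest on z = 0, each flush with a corner of the seat. Four stretchers, 38 mm wide and 21 mm tall, connect adjacent legs with their undersides at z = 137 mm, each running between the inner faces of the legs it joins and aligned with the legs' outer faces on the other axis.

Three stools sit around the table at the +y, −x, +x sides.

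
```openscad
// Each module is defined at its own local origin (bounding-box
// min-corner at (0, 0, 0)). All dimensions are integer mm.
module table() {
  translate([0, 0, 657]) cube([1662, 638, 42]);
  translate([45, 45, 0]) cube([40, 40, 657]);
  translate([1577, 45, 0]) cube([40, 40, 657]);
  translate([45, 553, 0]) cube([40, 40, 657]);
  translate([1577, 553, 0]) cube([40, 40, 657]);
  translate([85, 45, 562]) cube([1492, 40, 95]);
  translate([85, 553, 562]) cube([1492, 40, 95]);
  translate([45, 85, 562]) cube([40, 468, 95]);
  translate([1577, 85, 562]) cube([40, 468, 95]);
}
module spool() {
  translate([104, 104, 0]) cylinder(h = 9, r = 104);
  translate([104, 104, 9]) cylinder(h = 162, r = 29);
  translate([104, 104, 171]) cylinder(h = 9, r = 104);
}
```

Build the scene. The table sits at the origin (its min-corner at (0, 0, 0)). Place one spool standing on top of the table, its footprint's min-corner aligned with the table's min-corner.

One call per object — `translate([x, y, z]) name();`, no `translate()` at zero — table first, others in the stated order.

table();
translate([0, 0, 699]) spool();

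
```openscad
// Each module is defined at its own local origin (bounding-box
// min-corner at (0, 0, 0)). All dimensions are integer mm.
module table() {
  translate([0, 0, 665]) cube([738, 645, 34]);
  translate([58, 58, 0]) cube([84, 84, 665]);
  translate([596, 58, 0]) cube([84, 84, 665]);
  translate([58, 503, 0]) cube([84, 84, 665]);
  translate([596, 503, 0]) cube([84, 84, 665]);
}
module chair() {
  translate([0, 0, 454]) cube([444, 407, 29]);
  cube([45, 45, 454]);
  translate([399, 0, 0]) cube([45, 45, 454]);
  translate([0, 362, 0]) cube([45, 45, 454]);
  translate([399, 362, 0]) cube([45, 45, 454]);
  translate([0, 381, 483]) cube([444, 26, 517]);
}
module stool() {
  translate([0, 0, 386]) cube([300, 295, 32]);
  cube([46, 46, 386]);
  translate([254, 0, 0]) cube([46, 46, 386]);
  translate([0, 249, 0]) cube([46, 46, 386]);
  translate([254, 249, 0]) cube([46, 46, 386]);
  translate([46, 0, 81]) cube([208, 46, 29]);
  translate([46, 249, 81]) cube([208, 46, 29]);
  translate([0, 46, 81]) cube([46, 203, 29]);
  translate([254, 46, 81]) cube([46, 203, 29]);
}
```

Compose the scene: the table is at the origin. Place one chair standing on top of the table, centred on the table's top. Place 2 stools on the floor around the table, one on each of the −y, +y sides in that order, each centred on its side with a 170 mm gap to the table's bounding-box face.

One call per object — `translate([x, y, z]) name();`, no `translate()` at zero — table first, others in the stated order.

table();
translate([147, 119, 699]) chair();
translate([219, -465, 0]) stool();
translate([219, 815, 0]) stool();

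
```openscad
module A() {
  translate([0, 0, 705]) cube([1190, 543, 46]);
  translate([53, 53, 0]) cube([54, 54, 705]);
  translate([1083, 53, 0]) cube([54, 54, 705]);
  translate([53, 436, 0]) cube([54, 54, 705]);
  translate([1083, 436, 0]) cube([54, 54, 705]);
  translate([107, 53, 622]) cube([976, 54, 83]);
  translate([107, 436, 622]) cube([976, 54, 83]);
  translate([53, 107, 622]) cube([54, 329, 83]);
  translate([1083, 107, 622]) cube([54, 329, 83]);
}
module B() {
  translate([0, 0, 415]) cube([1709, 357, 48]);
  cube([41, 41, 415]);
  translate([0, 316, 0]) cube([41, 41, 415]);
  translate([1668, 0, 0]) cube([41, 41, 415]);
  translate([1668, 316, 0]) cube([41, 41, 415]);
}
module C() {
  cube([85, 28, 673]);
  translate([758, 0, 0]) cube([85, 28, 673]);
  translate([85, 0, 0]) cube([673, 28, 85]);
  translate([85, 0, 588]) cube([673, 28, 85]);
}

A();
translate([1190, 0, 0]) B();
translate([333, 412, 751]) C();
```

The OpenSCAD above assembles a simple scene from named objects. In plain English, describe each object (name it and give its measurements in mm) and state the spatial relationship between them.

A is a rectangular dining table. The top is 1190×543×46 mm with its upper surface at z = 751 mm. It stands on four 54×54 mm square legs, each inset 53 mm from the nearest pair of top edges, running from the floor to the underside of the top. Four apron rails, 54 mm thick and 83 mm tall, run between adjacent legs with their top edges flush with the underside of the top and their outer faces flush with the legs' outer faces.

B is a long wooden bench with a 1709 mm (x) × 357 mm (y) seat, 48 mm thick, its top surface 463 mm above the floor. Four 41 mm square legs at the seat corners, flush with the edges, run from z = 0 to the seat underside.

C is a picture frame with a 673×503 mm rectangular opening (x by z) and a uniform 85 mm border on every side. Frame depth is 28 mm along y. It is built from two vertical stiles running the full outside height and two horizontal rails spanning the gap between the stiles.

The bench is against the table's +x side, with their −y faces flush. The picture frame is on top of the table.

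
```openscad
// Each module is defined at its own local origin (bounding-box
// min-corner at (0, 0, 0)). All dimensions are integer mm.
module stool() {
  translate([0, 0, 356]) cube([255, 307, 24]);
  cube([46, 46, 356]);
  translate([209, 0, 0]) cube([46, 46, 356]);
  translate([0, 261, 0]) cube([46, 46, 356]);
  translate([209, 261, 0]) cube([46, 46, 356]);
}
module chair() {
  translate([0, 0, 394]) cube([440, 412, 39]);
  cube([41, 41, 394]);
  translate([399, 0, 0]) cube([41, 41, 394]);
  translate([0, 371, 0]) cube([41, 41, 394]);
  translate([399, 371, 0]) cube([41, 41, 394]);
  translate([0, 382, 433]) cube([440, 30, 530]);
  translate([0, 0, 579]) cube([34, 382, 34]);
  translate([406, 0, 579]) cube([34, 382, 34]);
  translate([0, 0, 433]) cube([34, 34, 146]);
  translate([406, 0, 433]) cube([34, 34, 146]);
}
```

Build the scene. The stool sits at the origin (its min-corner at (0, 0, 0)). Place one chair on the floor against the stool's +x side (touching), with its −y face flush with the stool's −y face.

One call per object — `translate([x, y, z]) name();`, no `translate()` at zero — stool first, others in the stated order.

stool();
translate([255, 0, 0]) chair();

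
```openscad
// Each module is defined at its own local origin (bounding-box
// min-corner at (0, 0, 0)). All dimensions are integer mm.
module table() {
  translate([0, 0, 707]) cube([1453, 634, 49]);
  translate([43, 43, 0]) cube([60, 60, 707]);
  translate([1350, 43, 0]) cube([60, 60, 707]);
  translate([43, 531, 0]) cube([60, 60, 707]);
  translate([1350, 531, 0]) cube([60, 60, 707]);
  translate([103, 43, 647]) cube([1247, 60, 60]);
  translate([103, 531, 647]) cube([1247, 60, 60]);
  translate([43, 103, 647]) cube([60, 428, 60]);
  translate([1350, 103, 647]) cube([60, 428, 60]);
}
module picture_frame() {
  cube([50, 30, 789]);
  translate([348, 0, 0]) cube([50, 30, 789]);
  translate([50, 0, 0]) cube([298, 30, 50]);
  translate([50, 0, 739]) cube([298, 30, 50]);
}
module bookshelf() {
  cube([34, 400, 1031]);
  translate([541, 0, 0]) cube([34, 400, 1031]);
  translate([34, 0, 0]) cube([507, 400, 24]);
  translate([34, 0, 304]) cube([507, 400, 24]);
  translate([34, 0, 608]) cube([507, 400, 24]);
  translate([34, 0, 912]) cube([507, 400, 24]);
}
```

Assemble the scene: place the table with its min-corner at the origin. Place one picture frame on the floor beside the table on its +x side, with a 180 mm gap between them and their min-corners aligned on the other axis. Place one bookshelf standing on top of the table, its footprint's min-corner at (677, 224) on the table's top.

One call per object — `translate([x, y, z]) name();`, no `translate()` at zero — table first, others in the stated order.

table();
translate([1633, 0, 0]) picture_frame();
translate([677, 224, 756]) bookshelf();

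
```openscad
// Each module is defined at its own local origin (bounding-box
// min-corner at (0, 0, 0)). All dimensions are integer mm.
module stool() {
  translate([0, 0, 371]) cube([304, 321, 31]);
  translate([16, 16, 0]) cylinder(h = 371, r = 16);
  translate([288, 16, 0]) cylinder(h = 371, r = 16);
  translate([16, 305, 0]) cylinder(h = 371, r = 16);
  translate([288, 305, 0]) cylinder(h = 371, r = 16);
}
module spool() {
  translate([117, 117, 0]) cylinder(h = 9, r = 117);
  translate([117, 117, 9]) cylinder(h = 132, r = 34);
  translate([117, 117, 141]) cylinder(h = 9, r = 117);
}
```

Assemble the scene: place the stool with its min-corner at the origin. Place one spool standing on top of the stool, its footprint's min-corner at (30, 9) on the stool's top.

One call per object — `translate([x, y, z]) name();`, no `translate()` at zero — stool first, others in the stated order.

stool();
translate([30, 9, 402]) spool();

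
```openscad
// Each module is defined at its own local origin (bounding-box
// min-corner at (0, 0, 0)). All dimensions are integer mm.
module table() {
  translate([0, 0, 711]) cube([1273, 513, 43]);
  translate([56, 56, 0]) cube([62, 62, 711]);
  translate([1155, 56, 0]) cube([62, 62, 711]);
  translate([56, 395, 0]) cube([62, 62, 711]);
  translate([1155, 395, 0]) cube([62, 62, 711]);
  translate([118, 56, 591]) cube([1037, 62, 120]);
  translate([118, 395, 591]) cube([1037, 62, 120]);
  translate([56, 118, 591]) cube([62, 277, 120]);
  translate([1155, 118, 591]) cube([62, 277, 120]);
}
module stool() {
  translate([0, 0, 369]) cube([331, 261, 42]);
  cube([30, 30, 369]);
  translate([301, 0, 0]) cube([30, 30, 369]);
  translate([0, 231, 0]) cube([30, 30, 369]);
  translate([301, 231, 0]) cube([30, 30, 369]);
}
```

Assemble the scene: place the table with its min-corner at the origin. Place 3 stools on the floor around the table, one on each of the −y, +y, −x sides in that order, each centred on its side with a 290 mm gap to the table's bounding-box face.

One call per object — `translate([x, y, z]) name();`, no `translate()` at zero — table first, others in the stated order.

table();
translate([471, -551, 0]) stool();
translate([471, 803, 0]) stool();
translate([-621, 126, 0]) stool();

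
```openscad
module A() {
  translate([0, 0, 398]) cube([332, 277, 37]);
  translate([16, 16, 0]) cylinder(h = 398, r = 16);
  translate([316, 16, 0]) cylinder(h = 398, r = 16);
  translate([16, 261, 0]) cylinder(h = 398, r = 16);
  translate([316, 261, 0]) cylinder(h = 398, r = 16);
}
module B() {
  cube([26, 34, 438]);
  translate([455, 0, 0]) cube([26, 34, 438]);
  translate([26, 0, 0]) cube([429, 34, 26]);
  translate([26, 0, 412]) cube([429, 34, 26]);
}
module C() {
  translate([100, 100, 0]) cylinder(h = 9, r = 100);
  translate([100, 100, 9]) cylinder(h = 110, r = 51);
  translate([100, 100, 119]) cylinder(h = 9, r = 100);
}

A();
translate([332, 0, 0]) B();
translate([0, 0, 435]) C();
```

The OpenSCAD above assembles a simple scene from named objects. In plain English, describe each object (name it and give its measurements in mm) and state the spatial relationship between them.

A is a simple wooden stool: a rectangular seat 332 mm (x) by 277 mm (y), 37 mm thick, top face at z = 435 mm, on four round legs, each 32 mm in diameter. The legs rest on z = 0, each leg's axis is inset half a diameter from the nearest pair of seat edges (so the leg's bounding box is flush with the corner).

B is a rectangular picture frame lying in the x–z plane (depth along y). The opening is 429 mm wide (x) by 386 mm tall (z), surrounded by a border 26 mm wide on all four sides. The frame is 34 mm deep and is made of two full-height vertical stiles with two horizontal rails fitted between them.

C is a spool: two coaxial disc flanges of radius 100 mm and thickness 9 mm, joined by a core cylinder of radius 51 mm and height 110 mm. The lower flange rests on z = 0 and the three cylinders share a vertical axis.

The picture frame is against the stool's +x side, with their −y faces flush. The spool is on top of the stool.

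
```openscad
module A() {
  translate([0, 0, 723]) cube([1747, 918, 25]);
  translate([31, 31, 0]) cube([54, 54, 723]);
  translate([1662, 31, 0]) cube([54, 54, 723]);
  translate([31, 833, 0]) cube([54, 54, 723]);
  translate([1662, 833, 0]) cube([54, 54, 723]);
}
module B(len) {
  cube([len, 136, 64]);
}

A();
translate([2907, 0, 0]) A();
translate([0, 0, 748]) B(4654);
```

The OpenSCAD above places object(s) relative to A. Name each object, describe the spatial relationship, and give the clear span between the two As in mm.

A is a table. B is a beam. A beam spans the tops of two tables. The clear span between the two tables is 1160 mm.

Second table starts at x = 2907; first ends at x = 1747; clear span = 2907 − 1747 = 1160 mm.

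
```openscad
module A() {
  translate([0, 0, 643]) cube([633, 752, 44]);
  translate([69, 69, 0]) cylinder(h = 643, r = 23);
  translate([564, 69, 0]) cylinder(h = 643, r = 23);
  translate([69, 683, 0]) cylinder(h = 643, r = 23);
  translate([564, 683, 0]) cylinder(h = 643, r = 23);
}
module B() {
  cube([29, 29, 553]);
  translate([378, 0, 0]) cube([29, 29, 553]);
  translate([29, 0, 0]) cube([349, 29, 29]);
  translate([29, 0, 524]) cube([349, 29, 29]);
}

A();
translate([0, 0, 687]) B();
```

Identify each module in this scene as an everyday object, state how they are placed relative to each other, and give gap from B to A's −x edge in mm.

A is a table. B is a picture frame. The picture frame is on top of the table. The gap from the picture frame to the table's −x edge is 0 mm.

The picture frame's min-x is at 0; the table's min-x is 0; gap = 0 mm.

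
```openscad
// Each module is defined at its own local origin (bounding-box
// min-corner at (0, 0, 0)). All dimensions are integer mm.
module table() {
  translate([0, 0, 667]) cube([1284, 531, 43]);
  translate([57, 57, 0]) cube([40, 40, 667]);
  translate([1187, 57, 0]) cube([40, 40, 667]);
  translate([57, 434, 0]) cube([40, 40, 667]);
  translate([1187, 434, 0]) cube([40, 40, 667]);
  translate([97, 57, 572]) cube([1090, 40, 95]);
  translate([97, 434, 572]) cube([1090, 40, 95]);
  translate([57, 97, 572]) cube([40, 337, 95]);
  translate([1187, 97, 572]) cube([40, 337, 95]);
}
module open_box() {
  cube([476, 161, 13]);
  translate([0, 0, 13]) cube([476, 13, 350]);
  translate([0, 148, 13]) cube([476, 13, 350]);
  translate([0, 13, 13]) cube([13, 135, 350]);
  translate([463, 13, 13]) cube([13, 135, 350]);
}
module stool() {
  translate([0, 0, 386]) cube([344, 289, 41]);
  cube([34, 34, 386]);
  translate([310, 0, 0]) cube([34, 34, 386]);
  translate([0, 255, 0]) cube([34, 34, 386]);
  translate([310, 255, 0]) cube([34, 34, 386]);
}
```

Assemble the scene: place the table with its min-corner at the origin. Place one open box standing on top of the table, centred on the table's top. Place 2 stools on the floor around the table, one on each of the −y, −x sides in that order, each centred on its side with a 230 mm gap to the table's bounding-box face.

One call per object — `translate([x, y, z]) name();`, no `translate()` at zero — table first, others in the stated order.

table();
translate([404, 185, 710]) open_box();
translate([470, -519, 0]) stool();
translate([-574, 121, 0]) stool();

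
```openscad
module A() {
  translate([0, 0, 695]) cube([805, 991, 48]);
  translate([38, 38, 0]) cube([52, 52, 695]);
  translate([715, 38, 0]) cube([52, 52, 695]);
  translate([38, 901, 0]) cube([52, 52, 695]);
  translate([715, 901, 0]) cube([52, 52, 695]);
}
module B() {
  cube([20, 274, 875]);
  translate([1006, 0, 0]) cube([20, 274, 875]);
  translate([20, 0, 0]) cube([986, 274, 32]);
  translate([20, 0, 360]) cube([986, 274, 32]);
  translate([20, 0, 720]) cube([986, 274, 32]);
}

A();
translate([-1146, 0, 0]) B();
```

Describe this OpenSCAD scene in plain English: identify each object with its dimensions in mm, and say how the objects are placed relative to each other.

A is a table: top 805 mm (x) × 991 mm (y), 48 mm thick, upper face at z = 743 mm, on four 52×52 mm square legs, each inset 38 mm from the nearest pair of top edges, running from z = 0 to the bottom of the top.

B is a bookshelf 1026 mm wide overall, 274 mm deep and 875 mm tall. The two sides are 20 mm thick vertical panels. 3 horizontal shelves of 32 mm thickness span between the inner faces of the sides; the lowest shelf sits on the floor and shelves are stacked with a clear vertical gap of 328 mm between each pair.

The bookshelf is on the floor beside the table on its −x side.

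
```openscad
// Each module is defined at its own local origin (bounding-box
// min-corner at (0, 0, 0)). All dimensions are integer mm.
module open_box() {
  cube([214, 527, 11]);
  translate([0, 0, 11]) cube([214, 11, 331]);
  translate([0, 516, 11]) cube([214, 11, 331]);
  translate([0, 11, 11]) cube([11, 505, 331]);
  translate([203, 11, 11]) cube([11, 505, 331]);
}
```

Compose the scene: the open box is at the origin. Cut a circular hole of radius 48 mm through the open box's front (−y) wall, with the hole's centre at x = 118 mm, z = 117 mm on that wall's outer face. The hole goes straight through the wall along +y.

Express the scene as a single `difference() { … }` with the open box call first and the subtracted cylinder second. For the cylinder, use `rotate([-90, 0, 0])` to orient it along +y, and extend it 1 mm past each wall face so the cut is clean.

difference() {
  open_box();
  translate([118, -1, 117]) rotate([-90, 0, 0]) cylinder(h = 13, r = 48);
}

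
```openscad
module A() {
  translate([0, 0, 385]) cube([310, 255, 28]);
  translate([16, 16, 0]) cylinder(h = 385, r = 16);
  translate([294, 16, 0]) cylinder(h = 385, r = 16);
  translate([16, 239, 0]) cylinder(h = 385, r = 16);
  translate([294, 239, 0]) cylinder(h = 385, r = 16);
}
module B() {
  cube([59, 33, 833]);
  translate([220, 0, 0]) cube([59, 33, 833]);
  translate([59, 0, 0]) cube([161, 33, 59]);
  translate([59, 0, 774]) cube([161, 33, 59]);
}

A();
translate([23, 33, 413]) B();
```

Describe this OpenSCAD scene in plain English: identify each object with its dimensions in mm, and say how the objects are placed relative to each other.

A is a simple wooden stool: a rectangular seat 310 mm (x) by 255 mm (y), 28 mm thick, top face at z = 413 mm, on four round legs, each 32 mm in diameter. The legs rest on z = 0, each leg's axis is inset half a diameter from the nearest pair of seat edges (so the leg's bounding box is flush with the corner).

B is a rectangular picture frame lying in the x–z plane (depth along y). The opening is 161 mm wide (x) by 715 mm tall (z), surrounded by a border 59 mm wide on all four sides. The frame is 33 mm deep and is made of two full-height vertical stiles with two horizontal rails fitted between them.

The picture frame is on top of the stool.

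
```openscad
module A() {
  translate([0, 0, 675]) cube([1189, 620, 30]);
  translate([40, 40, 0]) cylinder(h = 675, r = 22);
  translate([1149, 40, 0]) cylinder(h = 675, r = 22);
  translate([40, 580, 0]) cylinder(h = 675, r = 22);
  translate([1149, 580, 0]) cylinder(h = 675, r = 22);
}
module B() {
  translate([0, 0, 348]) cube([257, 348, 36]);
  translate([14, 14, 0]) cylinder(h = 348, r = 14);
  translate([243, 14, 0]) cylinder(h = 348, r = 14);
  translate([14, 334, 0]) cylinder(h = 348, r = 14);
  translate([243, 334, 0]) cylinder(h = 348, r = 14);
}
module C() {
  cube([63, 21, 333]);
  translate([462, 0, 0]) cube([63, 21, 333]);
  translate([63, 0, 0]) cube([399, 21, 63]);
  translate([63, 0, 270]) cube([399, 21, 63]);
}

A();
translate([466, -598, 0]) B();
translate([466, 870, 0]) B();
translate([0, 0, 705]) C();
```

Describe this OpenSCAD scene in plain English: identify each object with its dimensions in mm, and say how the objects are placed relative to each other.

A is a table with a 1189×620 mm rectangular top, 30 mm thick, top surface at z = 705 mm, supported by four round legs of 44 mm diameter, each leg's bounding box inset 18 mm from the nearest pair of top edges, running from the floor.

B is a simple wooden stool: a rectangular seat 257 mm (x) by 348 mm (y), 36 mm thick, top face at z = 384 mm, on four round legs, each 28 mm in diameter. The legs rest on z = 0, each leg's axis is inset half a diameter from the nearest pair of seat edges (so the leg's bounding box is flush with the corner).

C is a rectangular picture frame lying in the x–z plane (depth along y). The opening is 399 mm wide (x) by 207 mm tall (z), surrounded by a border 63 mm wide on all four sides. The frame is 21 mm deep and is made of two full-height vertical stiles with two horizontal rails fitted between them.

Two stools sit around the table at the −y, +y sides. The picture frame is on top of the table.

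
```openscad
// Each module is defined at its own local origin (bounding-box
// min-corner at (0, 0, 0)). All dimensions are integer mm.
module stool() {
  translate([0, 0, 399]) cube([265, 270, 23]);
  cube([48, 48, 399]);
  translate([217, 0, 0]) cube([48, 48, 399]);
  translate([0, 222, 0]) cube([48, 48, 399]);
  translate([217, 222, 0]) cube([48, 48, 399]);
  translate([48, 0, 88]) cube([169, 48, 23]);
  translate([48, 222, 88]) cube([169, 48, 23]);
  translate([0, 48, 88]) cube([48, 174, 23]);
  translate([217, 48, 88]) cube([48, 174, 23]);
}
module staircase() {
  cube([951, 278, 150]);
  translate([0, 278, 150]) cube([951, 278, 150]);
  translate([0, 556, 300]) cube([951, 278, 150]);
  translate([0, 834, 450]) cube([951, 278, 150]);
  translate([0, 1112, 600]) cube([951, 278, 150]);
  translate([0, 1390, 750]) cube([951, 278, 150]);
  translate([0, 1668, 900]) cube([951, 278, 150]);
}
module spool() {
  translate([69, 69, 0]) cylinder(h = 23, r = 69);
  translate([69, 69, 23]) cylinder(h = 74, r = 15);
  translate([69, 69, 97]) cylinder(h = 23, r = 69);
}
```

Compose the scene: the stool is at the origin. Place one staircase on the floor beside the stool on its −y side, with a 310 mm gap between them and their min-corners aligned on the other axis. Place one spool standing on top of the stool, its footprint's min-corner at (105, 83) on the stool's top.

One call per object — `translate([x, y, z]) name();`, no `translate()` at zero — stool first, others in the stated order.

stool();
translate([0, -2256, 0]) staircase();
translate([105, 83, 422]) spool();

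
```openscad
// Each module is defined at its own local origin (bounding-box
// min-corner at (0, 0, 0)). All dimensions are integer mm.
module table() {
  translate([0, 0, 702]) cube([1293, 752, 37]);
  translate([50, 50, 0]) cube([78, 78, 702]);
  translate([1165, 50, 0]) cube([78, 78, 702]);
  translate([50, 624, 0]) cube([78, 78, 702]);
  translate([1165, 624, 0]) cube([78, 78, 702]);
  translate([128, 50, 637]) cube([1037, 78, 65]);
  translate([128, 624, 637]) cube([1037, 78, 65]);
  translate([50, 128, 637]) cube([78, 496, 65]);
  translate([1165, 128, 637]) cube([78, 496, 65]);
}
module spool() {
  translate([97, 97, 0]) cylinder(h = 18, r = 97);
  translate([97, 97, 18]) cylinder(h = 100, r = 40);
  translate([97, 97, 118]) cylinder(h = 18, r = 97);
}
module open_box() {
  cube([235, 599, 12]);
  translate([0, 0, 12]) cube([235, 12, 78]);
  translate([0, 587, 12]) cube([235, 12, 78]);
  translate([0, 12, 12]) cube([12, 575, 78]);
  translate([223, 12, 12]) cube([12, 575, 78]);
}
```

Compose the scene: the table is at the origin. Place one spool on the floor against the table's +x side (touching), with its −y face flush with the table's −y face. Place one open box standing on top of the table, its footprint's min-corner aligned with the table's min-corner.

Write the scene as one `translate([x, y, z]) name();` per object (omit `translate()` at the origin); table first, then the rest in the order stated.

table();
translate([1293, 0, 0]) spool();
translate([0, 0, 739]) open_box();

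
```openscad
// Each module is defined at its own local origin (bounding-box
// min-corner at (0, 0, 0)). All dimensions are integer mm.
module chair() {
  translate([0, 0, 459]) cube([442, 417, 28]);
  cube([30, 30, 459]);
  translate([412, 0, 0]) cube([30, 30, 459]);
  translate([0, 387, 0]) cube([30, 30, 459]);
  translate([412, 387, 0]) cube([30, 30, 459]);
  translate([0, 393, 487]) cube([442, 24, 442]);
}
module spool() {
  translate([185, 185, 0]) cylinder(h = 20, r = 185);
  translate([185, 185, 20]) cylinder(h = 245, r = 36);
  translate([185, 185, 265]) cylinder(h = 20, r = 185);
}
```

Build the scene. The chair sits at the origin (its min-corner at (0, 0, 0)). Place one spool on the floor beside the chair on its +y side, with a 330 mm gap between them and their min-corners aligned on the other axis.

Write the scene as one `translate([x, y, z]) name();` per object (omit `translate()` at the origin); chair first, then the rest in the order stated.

chair();
translate([0, 747, 0]) spool();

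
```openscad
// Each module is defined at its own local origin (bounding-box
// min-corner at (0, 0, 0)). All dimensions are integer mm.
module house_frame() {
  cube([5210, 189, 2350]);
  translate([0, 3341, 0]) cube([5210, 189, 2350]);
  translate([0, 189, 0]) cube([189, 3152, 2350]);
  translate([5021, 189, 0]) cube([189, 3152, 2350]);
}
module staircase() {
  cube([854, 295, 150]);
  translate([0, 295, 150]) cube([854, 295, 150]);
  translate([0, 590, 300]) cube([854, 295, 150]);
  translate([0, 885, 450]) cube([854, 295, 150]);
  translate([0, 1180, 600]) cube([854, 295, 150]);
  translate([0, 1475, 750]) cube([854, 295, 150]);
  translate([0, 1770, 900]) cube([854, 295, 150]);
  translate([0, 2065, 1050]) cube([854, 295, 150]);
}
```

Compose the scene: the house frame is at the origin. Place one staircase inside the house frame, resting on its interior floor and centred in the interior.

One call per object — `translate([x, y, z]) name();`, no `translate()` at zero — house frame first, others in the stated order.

house_frame();
translate([2178, 585, 0]) staircase();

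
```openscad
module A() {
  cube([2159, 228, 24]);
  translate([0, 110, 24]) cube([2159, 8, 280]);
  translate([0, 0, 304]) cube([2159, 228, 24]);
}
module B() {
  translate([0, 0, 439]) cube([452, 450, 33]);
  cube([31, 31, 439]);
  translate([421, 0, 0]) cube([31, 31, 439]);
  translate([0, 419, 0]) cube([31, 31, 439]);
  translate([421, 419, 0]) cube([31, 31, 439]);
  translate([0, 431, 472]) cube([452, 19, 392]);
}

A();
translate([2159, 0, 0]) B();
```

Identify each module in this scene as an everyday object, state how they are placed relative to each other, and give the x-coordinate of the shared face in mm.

The I-beam's +x face and the chair's −x face are both at x = 2159 mm.

A is an I-beam. B is a chair. The chair is against the I-beam's +x side, with their −y faces flush. The x-coordinate of the shared face is 2159 mm.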